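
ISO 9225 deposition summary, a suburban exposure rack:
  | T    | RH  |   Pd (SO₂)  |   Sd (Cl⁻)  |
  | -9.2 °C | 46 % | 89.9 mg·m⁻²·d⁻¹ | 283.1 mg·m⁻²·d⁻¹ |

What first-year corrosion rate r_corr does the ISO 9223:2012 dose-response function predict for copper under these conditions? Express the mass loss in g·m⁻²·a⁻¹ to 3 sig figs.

r_corr = 1.61 g·m⁻²·a⁻¹

copper: f(T) = +0.126·(T−10) [T≤10 °C] = -2.4192
  sulphur-dioxide contribution → 0.02292 μm/a
  chloride contribution → 0.1571 μm/a
  ⇒ r_corr(copper) = 0.18 μm/a
Convert to mass loss: 0.18 μm/a × 8.96 g/cm³ = 1.613 g·m⁻²·a⁻¹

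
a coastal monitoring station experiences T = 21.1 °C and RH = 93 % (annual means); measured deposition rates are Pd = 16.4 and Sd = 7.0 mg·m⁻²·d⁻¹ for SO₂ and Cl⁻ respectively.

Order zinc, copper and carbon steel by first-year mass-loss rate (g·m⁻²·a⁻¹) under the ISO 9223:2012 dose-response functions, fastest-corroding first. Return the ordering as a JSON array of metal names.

["carbon steel", "copper", "zinc"]

zinc: T>10 °C ⇒ hinge -0.071·(21.1−10) = -0.7881
  Pd branch = 0.0129·Pd^0.44·e^(0.046·RH+f) = 1.448 μm/a
  Sd branch = 0.0175·Sd^0.57·e^(0.008·RH+0.085·T) = 0.6711 μm/a
  sum: 1.448 + 0.6711 → r_corr = 2.119 μm/a
  mass loss = 2.119 μm/a × 7.14 g/cm³ = 15.13 g·m⁻²·a⁻¹
copper: temperature factor f = -0.080·(11.1) = -0.8880
  SO₂ term: 0.0053·16.4^0.26·exp(0.059·93-0.8880) = 1.09
  Cl⁻ term: 0.01025·7.0^0.27·exp(0.036·93+0.049·21.1) = 1.387
  r_corr = 1.09 + 1.387 = 2.477 μm/a
  mass loss = 2.477 μm/a × 8.96 g/cm³ = 22.19 g·m⁻²·a⁻¹
carbon steel: T>10 °C ⇒ hinge -0.054·(21.1−10) = -0.5994
  SO₂ term: 1.77·16.4^0.52·exp(0.02·93-0.5994) = 26.74
  Sd branch = 0.102·Sd^0.62·e^(0.033·RH+0.04·T) = 17.06 μm/a
  r_corr = 26.74 + 17.06 = 43.8 μm/a
  mass loss = 43.8 μm/a × 7.85 g/cm³ = 343.8 g·m⁻²·a⁻¹
Ordering by g·m⁻²·a⁻¹: carbon steel (344) > copper (22.2) > zinc (15.1)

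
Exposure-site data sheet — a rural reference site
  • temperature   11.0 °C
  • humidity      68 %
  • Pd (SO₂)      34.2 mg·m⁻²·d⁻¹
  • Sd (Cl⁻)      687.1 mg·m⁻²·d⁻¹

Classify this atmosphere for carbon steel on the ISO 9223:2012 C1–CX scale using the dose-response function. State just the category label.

C5

carbon steel: T>10 °C ⇒ hinge -0.054·(11.0−10) = -0.0540
  sulphur-dioxide contribution → 41.01 μm/a
  chloride contribution → 85.74 μm/a
  ⇒ r_corr(carbon steel) = 126.7 μm/a
Category bounds: 80…200 μm/a bracket r_corr ⇒ C5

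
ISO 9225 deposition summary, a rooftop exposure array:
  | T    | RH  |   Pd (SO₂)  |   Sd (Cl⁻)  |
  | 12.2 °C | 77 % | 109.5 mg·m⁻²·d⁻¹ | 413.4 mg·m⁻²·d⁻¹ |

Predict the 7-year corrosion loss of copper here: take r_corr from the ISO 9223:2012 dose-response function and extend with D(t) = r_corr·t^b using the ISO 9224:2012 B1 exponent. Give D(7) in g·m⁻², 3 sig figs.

copper: T>10 °C ⇒ hinge -0.080·(12.2−10) = -0.1760
  SO₂ term: 0.0053·109.5^0.26·exp(0.059·77-0.1760) = 1.416
  Cl⁻ term: 0.01025·413.4^0.27·exp(0.036·77+0.049·12.2) = 1.516
  sum: 1.416 + 1.516 → r_corr = 2.932 μm/a
Long-term exponent b (ISO 9224 Table 2, B1) = 0.667
  D(7) = 2.932 × 7^0.667 = 2.932 × 3.662 = 10.74 μm
  Mass loss = 10.74 μm × 8.96 g/cm³ = 96.19 g·m⁻²

D(7) = 96.2 g·m⁻²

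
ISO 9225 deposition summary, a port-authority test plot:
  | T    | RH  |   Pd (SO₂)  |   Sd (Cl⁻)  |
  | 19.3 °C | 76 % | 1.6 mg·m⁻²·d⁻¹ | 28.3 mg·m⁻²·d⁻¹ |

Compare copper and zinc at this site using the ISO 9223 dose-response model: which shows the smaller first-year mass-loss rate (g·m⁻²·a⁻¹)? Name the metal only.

copper: temperature factor f = -0.080·(9.3) = -0.7440
  Pd branch = 0.0053·Pd^0.26·e^(0.059·RH+f) = 0.2521 μm/a
  Cl⁻ term: 0.01025·28.3^0.27·exp(0.036·76+0.049·19.3) = 1.004
  r_corr = 0.2521 + 1.004 = 1.256 μm/a
  mass loss = 1.256 μm/a × 8.96 g/cm³ = 11.25 g·m⁻²·a⁻¹
zinc: temperature factor f = -0.071·(9.3) = -0.6603
  SO₂ term: 0.0129·1.6^0.44·exp(0.046·76-0.6603) = 0.2704
  Cl⁻ term: 0.0175·28.3^0.57·exp(0.008·76+0.085·19.3) = 1.114
  sum: 0.2704 + 1.114 → r_corr = 1.385 μm/a
  mass loss = 1.385 μm/a × 7.14 g/cm³ = 9.888 g·m⁻²·a⁻¹
Ordering by g·m⁻²·a⁻¹: copper (11.3) > zinc (9.89)

zinc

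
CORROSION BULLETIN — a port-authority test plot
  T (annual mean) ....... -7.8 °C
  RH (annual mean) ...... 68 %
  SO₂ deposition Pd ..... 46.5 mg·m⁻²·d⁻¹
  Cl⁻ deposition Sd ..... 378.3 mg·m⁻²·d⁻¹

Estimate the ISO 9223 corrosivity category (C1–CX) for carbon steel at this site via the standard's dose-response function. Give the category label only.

C3

carbon steel: f(T) = +0.150·(T−10) [T≤10 °C] = -2.6700
  sulphur-dioxide contribution → 3.517 μm/a
  chloride contribution → 27.92 μm/a
  total first-year rate 31.44 μm/a
31.4 μm/a falls in (25, 50] for carbon steel → category C3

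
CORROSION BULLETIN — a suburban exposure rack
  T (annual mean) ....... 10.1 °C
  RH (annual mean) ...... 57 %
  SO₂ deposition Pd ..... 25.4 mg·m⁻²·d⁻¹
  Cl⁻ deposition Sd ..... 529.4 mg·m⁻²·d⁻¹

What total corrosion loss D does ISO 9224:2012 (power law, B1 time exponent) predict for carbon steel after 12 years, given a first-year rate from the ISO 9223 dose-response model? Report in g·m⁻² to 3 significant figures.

D(12) = 2.26e+03 g·m⁻²

carbon steel: temperature factor f = -0.054·(0.1) = -0.0054
  sulphur-dioxide contribution → 29.6 μm/a
  chloride contribution → 48.95 μm/a
  ⇒ r_corr(carbon steel) = 78.54 μm/a
Long-term exponent b (ISO 9224 Table 2, B1) = 0.523
  D(12) = 78.54 × 12^0.523 = 78.54 × 3.668 = 288.1 μm
  Mass loss = 288.1 μm × 7.85 g/cm³ = 2261 g·m⁻²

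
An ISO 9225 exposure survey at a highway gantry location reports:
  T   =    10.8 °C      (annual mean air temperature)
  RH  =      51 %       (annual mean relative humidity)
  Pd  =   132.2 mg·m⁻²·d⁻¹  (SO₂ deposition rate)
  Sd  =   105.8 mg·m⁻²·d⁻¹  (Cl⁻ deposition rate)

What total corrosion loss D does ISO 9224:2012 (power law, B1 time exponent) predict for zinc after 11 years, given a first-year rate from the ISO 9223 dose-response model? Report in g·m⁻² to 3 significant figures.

zinc: temperature factor f = -0.071·(0.8) = -0.0568
  SO₂ term: 0.0129·132.2^0.44·exp(0.046·51-0.0568) = 1.092
  Cl⁻ term: 0.0175·105.8^0.57·exp(0.008·51+0.085·10.8) = 0.9394
  sum: 1.092 + 0.9394 → r_corr = 2.031 μm/a
Long-term exponent b (ISO 9224 Table 2, B1) = 0.813
  D(11) = 2.031 × 11^0.813 = 2.031 × 7.025 = 14.27 μm
  Mass loss = 14.27 μm × 7.14 g/cm³ = 101.9 g·m⁻²

D(11) = 102 g·m⁻²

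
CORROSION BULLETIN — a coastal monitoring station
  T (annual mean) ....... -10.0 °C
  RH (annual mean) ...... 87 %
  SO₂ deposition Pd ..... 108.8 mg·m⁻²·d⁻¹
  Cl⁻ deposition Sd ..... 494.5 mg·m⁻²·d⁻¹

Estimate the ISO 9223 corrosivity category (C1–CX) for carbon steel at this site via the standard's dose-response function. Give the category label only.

carbon steel: T≤10 °C ⇒ hinge +0.150·(-10.0−10) = -3.0000
  SO₂ term: 1.77·108.8^0.52·exp(0.02·87-3.0000) = 5.752
  Sd branch = 0.102·Sd^0.62·e^(0.033·RH+0.04·T) = 56.51 μm/a
  sum: 5.752 + 56.51 → r_corr = 62.26 μm/a
62.3 μm/a falls in (50, 80] for carbon steel → category C4

C4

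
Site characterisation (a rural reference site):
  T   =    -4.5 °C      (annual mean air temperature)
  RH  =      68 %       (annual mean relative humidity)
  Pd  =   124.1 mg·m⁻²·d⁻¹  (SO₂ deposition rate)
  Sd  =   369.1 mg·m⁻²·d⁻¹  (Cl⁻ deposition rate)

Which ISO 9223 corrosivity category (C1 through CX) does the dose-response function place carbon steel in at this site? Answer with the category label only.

C3

carbon steel: T≤10 °C ⇒ hinge +0.150·(-4.5−10) = -2.1750
  sulphur-dioxide contribution → 9.611 μm/a
  chloride contribution → 31.38 μm/a
  ⇒ r_corr(carbon steel) = 40.99 μm/a
41 μm/a falls in (25, 50] for carbon steel → category C3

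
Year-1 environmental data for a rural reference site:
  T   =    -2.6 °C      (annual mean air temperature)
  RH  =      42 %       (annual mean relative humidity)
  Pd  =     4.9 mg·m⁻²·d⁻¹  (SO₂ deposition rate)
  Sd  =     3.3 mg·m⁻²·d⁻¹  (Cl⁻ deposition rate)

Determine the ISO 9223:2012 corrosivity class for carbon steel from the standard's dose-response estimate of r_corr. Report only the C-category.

C2

carbon steel: f(T) = +0.150·(T−10) [T≤10 °C] = -1.8900
  sulphur-dioxide contribution → 1.415 μm/a
  chloride contribution → 0.7706 μm/a
  total first-year rate 2.186 μm/a
ISO 9223 Table 2 (carbon steel): 1.3 < 2.19 ≤ 25 μm/a ⇒ C2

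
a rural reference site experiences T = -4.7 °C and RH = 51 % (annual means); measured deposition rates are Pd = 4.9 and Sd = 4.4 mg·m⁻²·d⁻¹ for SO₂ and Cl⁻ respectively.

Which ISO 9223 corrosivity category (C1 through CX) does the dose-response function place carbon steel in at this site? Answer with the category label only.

carbon steel: f(T) = +0.150·(T−10) [T≤10 °C] = -2.2050
  Pd branch = 1.77·Pd^0.52·e^(0.02·RH+f) = 1.237 μm/a
  Cl⁻ term: 0.102·4.4^0.62·exp(0.033·51+0.04·-4.7) = 1.14
  sum: 1.237 + 1.14 → r_corr = 2.376 μm/a
ISO 9223 Table 2 (carbon steel): 1.3 < 2.38 ≤ 25 μm/a ⇒ C2

C2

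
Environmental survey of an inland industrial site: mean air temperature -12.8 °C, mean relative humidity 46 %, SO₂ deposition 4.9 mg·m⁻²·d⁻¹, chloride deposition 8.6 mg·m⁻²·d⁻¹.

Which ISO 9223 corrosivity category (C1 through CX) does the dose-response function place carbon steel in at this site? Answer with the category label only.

C2

carbon steel: temperature factor f = +0.150·(-22.8) = -3.4200
  SO₂ term: 1.77·4.9^0.52·exp(0.02·46-3.4200) = 0.332
  Sd branch = 0.102·Sd^0.62·e^(0.033·RH+0.04·T) = 1.059 μm/a
  sum: 0.332 + 1.059 → r_corr = 1.391 μm/a
Category bounds: 1.3…25 μm/a bracket r_corr ⇒ C2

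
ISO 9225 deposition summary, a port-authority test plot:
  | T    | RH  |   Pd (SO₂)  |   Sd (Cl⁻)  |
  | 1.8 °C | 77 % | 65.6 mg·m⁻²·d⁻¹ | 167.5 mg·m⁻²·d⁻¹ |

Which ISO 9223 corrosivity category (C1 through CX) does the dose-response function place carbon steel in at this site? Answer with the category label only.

C4

carbon steel: temperature factor f = +0.150·(-8.2) = -1.2300
  SO₂ term: 1.77·65.6^0.52·exp(0.02·77-1.2300) = 21.25
  Cl⁻ term: 0.102·167.5^0.62·exp(0.033·77+0.04·1.8) = 33.29
  sum: 21.25 + 33.29 → r_corr = 54.54 μm/a
ISO 9223 Table 2 (carbon steel): 50 < 54.5 ≤ 80 μm/a ⇒ C4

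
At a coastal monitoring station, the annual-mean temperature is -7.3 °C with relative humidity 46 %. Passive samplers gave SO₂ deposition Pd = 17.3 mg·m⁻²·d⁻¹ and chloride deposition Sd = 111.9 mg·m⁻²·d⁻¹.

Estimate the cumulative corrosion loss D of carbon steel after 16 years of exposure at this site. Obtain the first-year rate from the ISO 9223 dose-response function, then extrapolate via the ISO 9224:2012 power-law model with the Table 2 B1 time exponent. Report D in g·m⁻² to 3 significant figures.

carbon steel: temperature factor f = +0.150·(-17.3) = -2.5950
  sulphur-dioxide contribution → 1.46 μm/a
  chloride contribution → 6.476 μm/a
  ⇒ r_corr(carbon steel) = 7.936 μm/a
Long-term exponent b (ISO 9224 Table 2, B1) = 0.523
  D(16) = 7.936 × 16^0.523 = 7.936 × 4.263 = 33.83 μm
  Mass loss = 33.83 μm × 7.85 g/cm³ = 265.6 g·m⁻²

D(16) = 266 g·m⁻²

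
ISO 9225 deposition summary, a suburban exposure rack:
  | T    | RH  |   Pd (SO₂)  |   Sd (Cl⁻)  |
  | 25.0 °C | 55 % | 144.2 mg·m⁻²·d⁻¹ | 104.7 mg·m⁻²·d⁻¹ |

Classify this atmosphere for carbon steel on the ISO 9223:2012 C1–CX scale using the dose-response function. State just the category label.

C4

carbon steel: f(T) = -0.054·(T−10) [T>10 °C] = -0.8100
  Pd branch = 1.77·Pd^0.52·e^(0.02·RH+f) = 31.37 μm/a
  Cl⁻ term: 0.102·104.7^0.62·exp(0.033·55+0.04·25.0) = 30.44
  r_corr = 31.37 + 30.44 = 61.82 μm/a
ISO 9223 Table 2 (carbon steel): 50 < 61.8 ≤ 80 μm/a ⇒ C4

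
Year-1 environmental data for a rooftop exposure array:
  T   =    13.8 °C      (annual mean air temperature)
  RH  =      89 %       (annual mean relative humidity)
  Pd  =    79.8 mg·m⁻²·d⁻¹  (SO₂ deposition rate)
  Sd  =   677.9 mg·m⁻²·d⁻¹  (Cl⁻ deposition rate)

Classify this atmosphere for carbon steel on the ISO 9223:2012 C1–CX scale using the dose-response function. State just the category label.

carbon steel: temperature factor f = -0.054·(3.8) = -0.2052
  sulphur-dioxide contribution → 83.36 μm/a
  chloride contribution → 190.2 μm/a
  total first-year rate 273.5 μm/a
274 μm/a falls in (200, 700] for carbon steel → category CX

CX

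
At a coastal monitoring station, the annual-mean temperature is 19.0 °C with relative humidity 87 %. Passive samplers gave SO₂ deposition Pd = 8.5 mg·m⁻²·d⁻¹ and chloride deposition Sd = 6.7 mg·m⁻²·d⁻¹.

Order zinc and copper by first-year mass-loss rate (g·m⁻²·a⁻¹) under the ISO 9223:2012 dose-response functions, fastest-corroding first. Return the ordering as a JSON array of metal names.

["copper", "zinc"]

zinc: temperature factor f = -0.071·(9.0) = -0.6390
  Pd branch = 0.0129·Pd^0.44·e^(0.046·RH+f) = 0.9551 μm/a
  Cl⁻ term: 0.0175·6.7^0.57·exp(0.008·87+0.085·19.0) = 0.5219
  sum: 0.9551 + 0.5219 → r_corr = 1.477 μm/a
  mass loss = 1.477 μm/a × 7.14 g/cm³ = 10.55 g·m⁻²·a⁻¹
copper: T>10 °C ⇒ hinge -0.080·(19.0−10) = -0.7200
  SO₂ term: 0.0053·8.5^0.26·exp(0.059·87-0.7200) = 0.7629
  Sd branch = 0.01025·Sd^0.27·e^(0.036·RH+0.049·T) = 0.9961 μm/a
  sum: 0.7629 + 0.9961 → r_corr = 1.759 μm/a
  mass loss = 1.759 μm/a × 8.96 g/cm³ = 15.76 g·m⁻²·a⁻¹
Ordering by g·m⁻²·a⁻¹: copper (15.8) > zinc (10.5)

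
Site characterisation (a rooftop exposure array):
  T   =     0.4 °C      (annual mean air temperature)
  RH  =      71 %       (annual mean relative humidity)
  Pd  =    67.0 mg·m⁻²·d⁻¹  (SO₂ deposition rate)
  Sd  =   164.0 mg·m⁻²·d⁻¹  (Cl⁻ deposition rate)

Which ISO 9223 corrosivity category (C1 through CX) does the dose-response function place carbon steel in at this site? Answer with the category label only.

carbon steel: T≤10 °C ⇒ hinge +0.150·(0.4−10) = -1.4400
  SO₂ term: 1.77·67.0^0.52·exp(0.02·71-1.4400) = 15.45
  Sd branch = 0.102·Sd^0.62·e^(0.033·RH+0.04·T) = 25.49 μm/a
  r_corr = 15.45 + 25.49 = 40.93 μm/a
Category bounds: 25…50 μm/a bracket r_corr ⇒ C3

C3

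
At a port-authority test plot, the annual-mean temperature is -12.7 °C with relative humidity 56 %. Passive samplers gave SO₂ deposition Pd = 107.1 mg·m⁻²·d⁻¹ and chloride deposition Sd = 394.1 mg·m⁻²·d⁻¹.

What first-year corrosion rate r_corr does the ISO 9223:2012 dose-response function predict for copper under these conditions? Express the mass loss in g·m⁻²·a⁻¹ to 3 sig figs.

r_corr = 2.11 g·m⁻²·a⁻¹

copper: T≤10 °C ⇒ hinge +0.126·(-12.7−10) = -2.8602
  SO₂ term: 0.0053·107.1^0.26·exp(0.059·56-2.8602) = 0.02785
  Cl⁻ term: 0.01025·394.1^0.27·exp(0.036·56+0.049·-12.7) = 0.2074
  sum: 0.02785 + 0.2074 → r_corr = 0.2352 μm/a
Convert to mass loss: 0.2352 μm/a × 8.96 g/cm³ = 2.108 g·m⁻²·a⁻¹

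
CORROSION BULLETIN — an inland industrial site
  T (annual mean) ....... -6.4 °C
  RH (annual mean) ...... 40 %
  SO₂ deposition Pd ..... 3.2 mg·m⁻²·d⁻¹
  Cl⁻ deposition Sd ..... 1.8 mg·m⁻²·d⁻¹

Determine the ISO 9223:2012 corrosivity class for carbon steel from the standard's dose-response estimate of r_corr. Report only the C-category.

C1

carbon steel: T≤10 °C ⇒ hinge +0.150·(-6.4−10) = -2.4600
  SO₂ term: 1.77·3.2^0.52·exp(0.02·40-2.4600) = 0.6162
  Cl⁻ term: 0.102·1.8^0.62·exp(0.033·40+0.04·-6.4) = 0.4256
  sum: 0.6162 + 0.4256 → r_corr = 1.042 μm/a
Category bounds: 0…1.3 μm/a bracket r_corr ⇒ C1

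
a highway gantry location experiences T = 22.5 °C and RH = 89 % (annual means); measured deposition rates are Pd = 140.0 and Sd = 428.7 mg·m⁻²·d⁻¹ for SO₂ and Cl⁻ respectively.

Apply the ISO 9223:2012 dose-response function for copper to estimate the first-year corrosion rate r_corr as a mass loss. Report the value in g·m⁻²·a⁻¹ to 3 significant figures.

copper: temperature factor f = -0.080·(12.5) = -1.0000
  SO₂ term: 0.0053·140.0^0.26·exp(0.059·89-1.0000) = 1.344
  Cl⁻ term: 0.01025·428.7^0.27·exp(0.036·89+0.049·22.5) = 3.906
  r_corr = 1.344 + 3.906 = 5.25 μm/a
Convert to mass loss: 5.25 μm/a × 8.96 g/cm³ = 47.04 g·m⁻²·a⁻¹

r_corr = 47.0 g·m⁻²·a⁻¹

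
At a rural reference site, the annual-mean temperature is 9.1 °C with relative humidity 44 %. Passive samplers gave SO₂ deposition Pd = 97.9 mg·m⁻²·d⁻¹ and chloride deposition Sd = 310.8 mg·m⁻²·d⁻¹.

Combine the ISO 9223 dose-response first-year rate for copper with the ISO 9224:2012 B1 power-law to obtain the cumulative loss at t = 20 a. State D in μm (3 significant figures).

D(20) = 4.25 μm

copper: temperature factor f = +0.126·(-0.9) = -0.1134
  Pd branch = 0.0053·Pd^0.26·e^(0.059·RH+f) = 0.209 μm/a
  Cl⁻ term: 0.01025·310.8^0.27·exp(0.036·44+0.049·9.1) = 0.3675
  r_corr = 0.209 + 0.3675 = 0.5765 μm/a
Long-term exponent b (ISO 9224 Table 2, B1) = 0.667
  D(20) = 0.5765 × 20^0.667 = 0.5765 × 7.375 = 4.252 μm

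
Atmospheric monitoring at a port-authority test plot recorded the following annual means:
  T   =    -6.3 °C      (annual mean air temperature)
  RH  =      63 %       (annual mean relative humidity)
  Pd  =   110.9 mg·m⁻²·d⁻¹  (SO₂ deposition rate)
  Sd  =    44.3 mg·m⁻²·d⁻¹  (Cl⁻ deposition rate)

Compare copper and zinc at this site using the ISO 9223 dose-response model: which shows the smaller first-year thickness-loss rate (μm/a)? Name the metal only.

copper: f(T) = +0.126·(T−10) [T≤10 °C] = -2.0538
  SO₂ term: 0.0053·110.9^0.26·exp(0.059·63-2.0538) = 0.09512
  Cl⁻ term: 0.01025·44.3^0.27·exp(0.036·63+0.049·-6.3) = 0.2024
  sum: 0.09512 + 0.2024 → r_corr = 0.2975 μm/a
zinc: f(T) = +0.038·(T−10) [T≤10 °C] = -0.6194
  SO₂ term: 0.0129·110.9^0.44·exp(0.046·63-0.6194) = 0.9999
  Sd branch = 0.0175·Sd^0.57·e^(0.008·RH+0.085·T) = 0.1472 μm/a
  r_corr = 0.9999 + 0.1472 = 1.147 μm/a
Ordering by μm/a: zinc (1.15) > copper (0.298)

copper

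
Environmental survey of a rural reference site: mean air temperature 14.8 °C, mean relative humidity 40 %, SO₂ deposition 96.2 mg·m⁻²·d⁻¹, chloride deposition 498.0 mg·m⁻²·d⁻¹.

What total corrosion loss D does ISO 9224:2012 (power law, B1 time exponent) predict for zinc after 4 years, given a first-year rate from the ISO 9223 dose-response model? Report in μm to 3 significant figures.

D(4) = 10.4 μm

zinc: f(T) = -0.071·(T−10) [T>10 °C] = -0.3408
  SO₂ term: 0.0129·96.2^0.44·exp(0.046·40-0.3408) = 0.4308
  Sd branch = 0.0175·Sd^0.57·e^(0.008·RH+0.085·T) = 2.923 μm/a
  sum: 0.4308 + 2.923 → r_corr = 3.353 μm/a
Long-term exponent b (ISO 9224 Table 2, B1) = 0.813
  D(4) = 3.353 × 4^0.813 = 3.353 × 3.087 = 10.35 μm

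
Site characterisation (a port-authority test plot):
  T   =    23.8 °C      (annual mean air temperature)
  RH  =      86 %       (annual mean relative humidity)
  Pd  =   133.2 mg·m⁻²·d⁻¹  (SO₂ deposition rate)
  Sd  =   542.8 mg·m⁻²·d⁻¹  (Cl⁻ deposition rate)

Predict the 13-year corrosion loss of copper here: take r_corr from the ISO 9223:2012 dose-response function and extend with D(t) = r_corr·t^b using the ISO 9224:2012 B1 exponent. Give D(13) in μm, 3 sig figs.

D(13) = 27.6 μm

copper: f(T) = -0.080·(T−10) [T>10 °C] = -1.1040
  Pd branch = 0.0053·Pd^0.26·e^(0.059·RH+f) = 1.002 μm/a
  Sd branch = 0.01025·Sd^0.27·e^(0.036·RH+0.049·T) = 3.982 μm/a
  r_corr = 1.002 + 3.982 = 4.984 μm/a
Long-term exponent b (ISO 9224 Table 2, B1) = 0.667
  D(13) = 4.984 × 13^0.667 = 4.984 × 5.534 = 27.58 μm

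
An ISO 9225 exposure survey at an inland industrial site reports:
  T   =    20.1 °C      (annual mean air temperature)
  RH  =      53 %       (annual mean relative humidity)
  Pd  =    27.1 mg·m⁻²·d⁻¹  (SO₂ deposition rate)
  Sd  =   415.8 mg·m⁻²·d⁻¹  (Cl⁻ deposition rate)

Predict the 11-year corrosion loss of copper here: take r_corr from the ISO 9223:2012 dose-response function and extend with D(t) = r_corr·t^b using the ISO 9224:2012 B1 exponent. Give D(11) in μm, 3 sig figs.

D(11) = 5.29 μm

copper: temperature factor f = -0.080·(10.1) = -0.8080
  SO₂ term: 0.0053·27.1^0.26·exp(0.059·53-0.8080) = 0.1271
  Sd branch = 0.01025·Sd^0.27·e^(0.036·RH+0.049·T) = 0.9423 μm/a
  r_corr = 0.1271 + 0.9423 = 1.069 μm/a
Power-law: D(11) = r_corr · 11^0.667
  D(11) = 1.069 × 11^0.667 = 1.069 × 4.95 = 5.293 μm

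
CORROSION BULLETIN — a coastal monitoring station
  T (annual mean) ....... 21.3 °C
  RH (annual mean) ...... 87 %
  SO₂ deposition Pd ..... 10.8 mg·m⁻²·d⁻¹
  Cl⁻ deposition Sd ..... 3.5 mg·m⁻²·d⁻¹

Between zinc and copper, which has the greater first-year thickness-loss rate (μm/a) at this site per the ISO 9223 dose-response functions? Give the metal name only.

copper

zinc: T>10 °C ⇒ hinge -0.071·(21.3−10) = -0.8023
  SO₂ term: 0.0129·10.8^0.44·exp(0.046·87-0.8023) = 0.9014
  Sd branch = 0.0175·Sd^0.57·e^(0.008·RH+0.085·T) = 0.4382 μm/a
  r_corr = 0.9014 + 0.4382 = 1.34 μm/a
copper: T>10 °C ⇒ hinge -0.080·(21.3−10) = -0.9040
  Pd branch = 0.0053·Pd^0.26·e^(0.059·RH+f) = 0.6755 μm/a
  Cl⁻ term: 0.01025·3.5^0.27·exp(0.036·87+0.049·21.3) = 0.9356
  r_corr = 0.6755 + 0.9356 = 1.611 μm/a
Ordering by μm/a: copper (1.61) > zinc (1.34)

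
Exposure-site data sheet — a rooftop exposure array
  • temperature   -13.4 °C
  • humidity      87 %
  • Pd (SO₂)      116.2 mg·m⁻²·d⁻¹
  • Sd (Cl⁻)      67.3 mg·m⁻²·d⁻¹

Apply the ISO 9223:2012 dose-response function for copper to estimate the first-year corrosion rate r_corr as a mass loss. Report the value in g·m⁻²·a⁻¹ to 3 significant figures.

r_corr = 4.85 g·m⁻²·a⁻¹

copper: T≤10 °C ⇒ hinge +0.126·(-13.4−10) = -2.9484
  Pd branch = 0.0053·Pd^0.26·e^(0.059·RH+f) = 0.1622 μm/a
  Sd branch = 0.01025·Sd^0.27·e^(0.036·RH+0.049·T) = 0.3796 μm/a
  sum: 0.1622 + 0.3796 → r_corr = 0.5418 μm/a
Convert to mass loss: 0.5418 μm/a × 8.96 g/cm³ = 4.854 g·m⁻²·a⁻¹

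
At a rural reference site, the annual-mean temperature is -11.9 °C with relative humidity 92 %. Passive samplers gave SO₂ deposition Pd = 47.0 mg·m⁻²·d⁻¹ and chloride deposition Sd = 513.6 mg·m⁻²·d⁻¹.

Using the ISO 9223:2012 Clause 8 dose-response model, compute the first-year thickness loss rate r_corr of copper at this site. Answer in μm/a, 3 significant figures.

r_corr = 1.05 μm/a

copper: temperature factor f = +0.126·(-21.9) = -2.7594
  Pd branch = 0.0053·Pd^0.26·e^(0.059·RH+f) = 0.208 μm/a
  Cl⁻ term: 0.01025·513.6^0.27·exp(0.036·92+0.049·-11.9) = 0.8467
  r_corr = 0.208 + 0.8467 = 1.055 μm/a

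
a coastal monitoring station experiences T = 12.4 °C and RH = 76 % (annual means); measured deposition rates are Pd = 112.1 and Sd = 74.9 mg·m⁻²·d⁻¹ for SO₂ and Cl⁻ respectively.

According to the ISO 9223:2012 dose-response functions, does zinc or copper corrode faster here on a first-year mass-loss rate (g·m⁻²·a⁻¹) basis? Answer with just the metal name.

zinc

zinc: temperature factor f = -0.071·(2.4) = -0.1704
  sulphur-dioxide contribution → 2.862 μm/a
  chloride contribution → 1.08 μm/a
  ⇒ r_corr(zinc) = 3.942 μm/a
  mass loss = 3.942 μm/a × 7.14 g/cm³ = 28.15 g·m⁻²·a⁻¹
copper: f(T) = -0.080·(T−10) [T>10 °C] = -0.1920
  sulphur-dioxide contribution → 1.322 μm/a
  chloride contribution → 0.931 μm/a
  ⇒ r_corr(copper) = 2.253 μm/a
  mass loss = 2.253 μm/a × 8.96 g/cm³ = 20.18 g·m⁻²·a⁻¹
Ordering by g·m⁻²·a⁻¹: zinc (28.1) > copper (20.2)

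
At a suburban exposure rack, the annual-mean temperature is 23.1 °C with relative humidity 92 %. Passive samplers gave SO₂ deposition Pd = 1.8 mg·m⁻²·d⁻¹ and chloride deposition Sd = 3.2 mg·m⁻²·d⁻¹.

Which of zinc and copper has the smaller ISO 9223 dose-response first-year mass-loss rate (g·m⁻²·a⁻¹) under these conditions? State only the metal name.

zinc: temperature factor f = -0.071·(13.1) = -0.9301
  Pd branch = 0.0129·Pd^0.44·e^(0.046·RH+f) = 0.4538 μm/a
  Cl⁻ term: 0.0175·3.2^0.57·exp(0.008·92+0.085·23.1) = 0.5051
  sum: 0.4538 + 0.5051 → r_corr = 0.9589 μm/a
  mass loss = 0.9589 μm/a × 7.14 g/cm³ = 6.847 g·m⁻²·a⁻¹
copper: f(T) = -0.080·(T−10) [T>10 °C] = -1.0480
  SO₂ term: 0.0053·1.8^0.26·exp(0.059·92-1.0480) = 0.493
  Sd branch = 0.01025·Sd^0.27·e^(0.036·RH+0.049·T) = 1.194 μm/a
  sum: 0.493 + 1.194 → r_corr = 1.687 μm/a
  mass loss = 1.687 μm/a × 8.96 g/cm³ = 15.12 g·m⁻²·a⁻¹
Ordering by g·m⁻²·a⁻¹: copper (15.1) > zinc (6.85)

zinc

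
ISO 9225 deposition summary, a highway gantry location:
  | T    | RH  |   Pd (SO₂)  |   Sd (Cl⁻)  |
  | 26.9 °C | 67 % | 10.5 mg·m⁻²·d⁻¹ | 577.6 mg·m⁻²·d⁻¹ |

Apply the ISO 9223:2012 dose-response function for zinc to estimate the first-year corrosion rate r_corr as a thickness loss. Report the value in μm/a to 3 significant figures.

zinc: temperature factor f = -0.071·(16.9) = -1.1999
  Pd branch = 0.0129·Pd^0.44·e^(0.046·RH+f) = 0.2384 μm/a
  Cl⁻ term: 0.0175·577.6^0.57·exp(0.008·67+0.085·26.9) = 11.04
  r_corr = 0.2384 + 11.04 = 11.28 μm/a

r_corr = 11.3 μm/a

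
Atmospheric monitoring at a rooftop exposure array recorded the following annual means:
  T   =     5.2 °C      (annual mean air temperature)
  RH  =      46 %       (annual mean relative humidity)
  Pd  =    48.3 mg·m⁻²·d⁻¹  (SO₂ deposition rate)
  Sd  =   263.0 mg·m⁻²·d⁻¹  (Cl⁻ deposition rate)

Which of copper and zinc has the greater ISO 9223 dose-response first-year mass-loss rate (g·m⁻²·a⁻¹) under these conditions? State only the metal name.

copper: f(T) = +0.126·(T−10) [T≤10 °C] = -0.6048
  SO₂ term: 0.0053·48.3^0.26·exp(0.059·46-0.6048) = 0.1197
  Cl⁻ term: 0.01025·263.0^0.27·exp(0.036·46+0.049·5.2) = 0.3119
  sum: 0.1197 + 0.3119 → r_corr = 0.4316 μm/a
  mass loss = 0.4316 μm/a × 8.96 g/cm³ = 3.867 g·m⁻²·a⁻¹
zinc: f(T) = +0.038·(T−10) [T≤10 °C] = -0.1824
  SO₂ term: 0.0129·48.3^0.44·exp(0.046·46-0.1824) = 0.4912
  Sd branch = 0.0175·Sd^0.57·e^(0.008·RH+0.085·T) = 0.9423 μm/a
  sum: 0.4912 + 0.9423 → r_corr = 1.434 μm/a
  mass loss = 1.434 μm/a × 7.14 g/cm³ = 10.24 g·m⁻²·a⁻¹
Ordering by g·m⁻²·a⁻¹: zinc (10.2) > copper (3.87)

zinc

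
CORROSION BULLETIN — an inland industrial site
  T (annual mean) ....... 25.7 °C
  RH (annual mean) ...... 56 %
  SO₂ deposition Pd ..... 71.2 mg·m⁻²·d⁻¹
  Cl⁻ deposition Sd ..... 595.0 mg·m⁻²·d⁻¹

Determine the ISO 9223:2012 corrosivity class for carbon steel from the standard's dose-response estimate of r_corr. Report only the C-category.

C5

carbon steel: T>10 °C ⇒ hinge -0.054·(25.7−10) = -0.8478
  SO₂ term: 1.77·71.2^0.52·exp(0.02·56-0.8478) = 21.35
  Cl⁻ term: 0.102·595.0^0.62·exp(0.033·56+0.04·25.7) = 95.02
  r_corr = 21.35 + 95.02 = 116.4 μm/a
Category bounds: 80…200 μm/a bracket r_corr ⇒ C5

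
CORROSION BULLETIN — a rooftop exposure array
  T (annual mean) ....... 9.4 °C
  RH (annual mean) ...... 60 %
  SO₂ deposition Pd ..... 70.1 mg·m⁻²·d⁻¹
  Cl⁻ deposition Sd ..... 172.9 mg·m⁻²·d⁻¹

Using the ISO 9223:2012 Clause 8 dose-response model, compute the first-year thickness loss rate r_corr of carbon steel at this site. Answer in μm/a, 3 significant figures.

r_corr = 75.2 μm/a

carbon steel: T≤10 °C ⇒ hinge +0.150·(9.4−10) = -0.0900
  Pd branch = 1.77·Pd^0.52·e^(0.02·RH+f) = 48.96 μm/a
  Cl⁻ term: 0.102·172.9^0.62·exp(0.033·60+0.04·9.4) = 26.26
  sum: 48.96 + 26.26 → r_corr = 75.21 μm/a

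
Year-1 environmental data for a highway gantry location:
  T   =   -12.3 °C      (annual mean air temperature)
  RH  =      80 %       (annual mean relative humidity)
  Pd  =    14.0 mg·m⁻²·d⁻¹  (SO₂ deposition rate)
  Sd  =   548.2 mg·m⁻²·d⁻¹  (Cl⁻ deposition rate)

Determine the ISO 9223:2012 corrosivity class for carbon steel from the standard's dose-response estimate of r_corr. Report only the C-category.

carbon steel: temperature factor f = +0.150·(-22.3) = -3.3450
  SO₂ term: 1.77·14.0^0.52·exp(0.02·80-3.3450) = 1.219
  Cl⁻ term: 0.102·548.2^0.62·exp(0.033·80+0.04·-12.3) = 43.61
  r_corr = 1.219 + 43.61 = 44.83 μm/a
44.8 μm/a falls in (25, 50] for carbon steel → category C3

C3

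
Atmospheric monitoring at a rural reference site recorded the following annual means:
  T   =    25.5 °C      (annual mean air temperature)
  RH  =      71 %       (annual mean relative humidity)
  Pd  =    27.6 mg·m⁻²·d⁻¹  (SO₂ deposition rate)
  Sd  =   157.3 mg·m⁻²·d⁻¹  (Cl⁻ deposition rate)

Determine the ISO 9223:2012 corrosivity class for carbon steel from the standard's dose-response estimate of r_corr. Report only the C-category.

carbon steel: temperature factor f = -0.054·(15.5) = -0.8370
  sulphur-dioxide contribution → 17.8 μm/a
  chloride contribution → 67.78 μm/a
  total first-year rate 85.58 μm/a
85.6 μm/a falls in (80, 200] for carbon steel → category C5

C5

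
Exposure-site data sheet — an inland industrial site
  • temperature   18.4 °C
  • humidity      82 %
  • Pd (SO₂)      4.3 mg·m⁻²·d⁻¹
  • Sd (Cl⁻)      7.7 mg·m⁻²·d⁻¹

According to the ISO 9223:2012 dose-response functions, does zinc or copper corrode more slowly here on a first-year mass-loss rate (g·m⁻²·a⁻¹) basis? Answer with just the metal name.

zinc

zinc: f(T) = -0.071·(T−10) [T>10 °C] = -0.5964
  SO₂ term: 0.0129·4.3^0.44·exp(0.046·82-0.5964) = 0.5868
  Cl⁻ term: 0.0175·7.7^0.57·exp(0.008·82+0.085·18.4) = 0.5158
  sum: 0.5868 + 0.5158 → r_corr = 1.103 μm/a
  mass loss = 1.103 μm/a × 7.14 g/cm³ = 7.872 g·m⁻²·a⁻¹
copper: temperature factor f = -0.080·(8.4) = -0.6720
  Pd branch = 0.0053·Pd^0.26·e^(0.059·RH+f) = 0.4992 μm/a
  Cl⁻ term: 0.01025·7.7^0.27·exp(0.036·82+0.049·18.4) = 0.8388
  sum: 0.4992 + 0.8388 → r_corr = 1.338 μm/a
  mass loss = 1.338 μm/a × 8.96 g/cm³ = 11.99 g·m⁻²·a⁻¹
Ordering by g·m⁻²·a⁻¹: copper (12) > zinc (7.87)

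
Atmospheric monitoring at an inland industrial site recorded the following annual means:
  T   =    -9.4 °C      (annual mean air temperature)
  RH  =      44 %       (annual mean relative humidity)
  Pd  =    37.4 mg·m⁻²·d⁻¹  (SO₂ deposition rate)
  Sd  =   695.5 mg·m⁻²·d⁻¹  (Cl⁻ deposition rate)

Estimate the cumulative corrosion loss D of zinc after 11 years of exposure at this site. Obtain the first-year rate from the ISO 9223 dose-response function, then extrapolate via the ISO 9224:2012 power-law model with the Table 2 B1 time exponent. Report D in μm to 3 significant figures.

zinc: T≤10 °C ⇒ hinge +0.038·(-9.4−10) = -0.7372
  SO₂ term: 0.0129·37.4^0.44·exp(0.046·44-0.7372) = 0.2299
  Cl⁻ term: 0.0175·695.5^0.57·exp(0.008·44+0.085·-9.4) = 0.4667
  r_corr = 0.2299 + 0.4667 = 0.6966 μm/a
Long-term exponent b (ISO 9224 Table 2, B1) = 0.813
  D(11) = 0.6966 × 11^0.813 = 0.6966 × 7.025 = 4.893 μm

D(11) = 4.89 μm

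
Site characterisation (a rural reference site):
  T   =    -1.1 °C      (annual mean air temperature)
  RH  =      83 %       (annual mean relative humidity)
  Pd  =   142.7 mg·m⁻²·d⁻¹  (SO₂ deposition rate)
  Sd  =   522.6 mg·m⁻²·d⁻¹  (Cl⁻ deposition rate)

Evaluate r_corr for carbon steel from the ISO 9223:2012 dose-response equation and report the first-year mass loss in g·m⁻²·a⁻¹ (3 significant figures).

carbon steel: f(T) = +0.150·(T−10) [T≤10 °C] = -1.6650
  sulphur-dioxide contribution → 23.23 μm/a
  chloride contribution → 73.16 μm/a
  ⇒ r_corr(carbon steel) = 96.4 μm/a
Convert to mass loss: 96.4 μm/a × 7.85 g/cm³ = 756.7 g·m⁻²·a⁻¹

r_corr = 757 g·m⁻²·a⁻¹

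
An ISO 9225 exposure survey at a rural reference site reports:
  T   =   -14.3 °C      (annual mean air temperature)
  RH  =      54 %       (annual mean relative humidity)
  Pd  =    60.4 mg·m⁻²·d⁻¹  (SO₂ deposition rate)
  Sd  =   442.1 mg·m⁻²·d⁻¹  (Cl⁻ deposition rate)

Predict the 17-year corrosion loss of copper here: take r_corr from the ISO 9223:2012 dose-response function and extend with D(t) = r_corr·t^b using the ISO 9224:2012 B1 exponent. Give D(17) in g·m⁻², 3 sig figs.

D(17) = 11.9 g·m⁻²

copper: f(T) = +0.126·(T−10) [T≤10 °C] = -3.0618
  SO₂ term: 0.0053·60.4^0.26·exp(0.059·54-3.0618) = 0.01743
  Cl⁻ term: 0.01025·442.1^0.27·exp(0.036·54+0.049·-14.3) = 0.1841
  sum: 0.01743 + 0.1841 → r_corr = 0.2015 μm/a
ISO 9224: D(t) = r_corr · t^b with b = 0.667 (copper, B1)
  D(17) = 0.2015 × 17^0.667 = 0.2015 × 6.618 = 1.333 μm
  Mass loss = 1.333 μm × 8.96 g/cm³ = 11.95 g·m⁻²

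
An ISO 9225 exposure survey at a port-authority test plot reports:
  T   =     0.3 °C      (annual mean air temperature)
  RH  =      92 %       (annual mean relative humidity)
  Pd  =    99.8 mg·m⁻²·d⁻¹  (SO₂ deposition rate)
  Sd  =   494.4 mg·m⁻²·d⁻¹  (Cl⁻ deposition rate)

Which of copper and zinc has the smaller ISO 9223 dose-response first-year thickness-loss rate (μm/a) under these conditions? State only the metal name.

copper: f(T) = +0.126·(T−10) [T≤10 °C] = -1.2222
  sulphur-dioxide contribution → 1.177 μm/a
  chloride contribution → 1.524 μm/a
  ⇒ r_corr(copper) = 2.7 μm/a
zinc: T≤10 °C ⇒ hinge +0.038·(0.3−10) = -0.3686
  sulphur-dioxide contribution → 4.657 μm/a
  chloride contribution → 1.286 μm/a
  total first-year rate 5.943 μm/a
Ordering by μm/a: zinc (5.94) > copper (2.7)

copper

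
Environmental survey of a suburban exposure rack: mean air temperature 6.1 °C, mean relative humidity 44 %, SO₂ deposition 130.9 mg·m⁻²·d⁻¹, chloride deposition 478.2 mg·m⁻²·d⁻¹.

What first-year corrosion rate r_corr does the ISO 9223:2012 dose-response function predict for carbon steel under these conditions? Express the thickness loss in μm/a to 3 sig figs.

r_corr = 55.5 μm/a

carbon steel: T≤10 °C ⇒ hinge +0.150·(6.1−10) = -0.5850
  SO₂ term: 1.77·130.9^0.52·exp(0.02·44-0.5850) = 29.98
  Sd branch = 0.102·Sd^0.62·e^(0.033·RH+0.04·T) = 25.5 μm/a
  sum: 29.98 + 25.5 → r_corr = 55.48 μm/a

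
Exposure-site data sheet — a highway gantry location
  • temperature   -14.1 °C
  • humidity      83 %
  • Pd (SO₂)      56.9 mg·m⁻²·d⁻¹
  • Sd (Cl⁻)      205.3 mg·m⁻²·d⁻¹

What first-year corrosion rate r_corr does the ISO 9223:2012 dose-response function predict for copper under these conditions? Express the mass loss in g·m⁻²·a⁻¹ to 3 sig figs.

r_corr = 4.72 g·m⁻²·a⁻¹

copper: f(T) = +0.126·(T−10) [T≤10 °C] = -3.0366
  sulphur-dioxide contribution → 0.0974 μm/a
  chloride contribution → 0.4292 μm/a
  ⇒ r_corr(copper) = 0.5266 μm/a
Convert to mass loss: 0.5266 μm/a × 8.96 g/cm³ = 4.719 g·m⁻²·a⁻¹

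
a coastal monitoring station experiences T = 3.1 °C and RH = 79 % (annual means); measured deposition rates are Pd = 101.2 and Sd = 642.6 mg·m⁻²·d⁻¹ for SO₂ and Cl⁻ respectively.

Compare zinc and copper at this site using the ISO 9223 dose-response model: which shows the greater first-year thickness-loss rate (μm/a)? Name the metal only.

zinc

zinc: f(T) = +0.038·(T−10) [T≤10 °C] = -0.2622
  Pd branch = 0.0129·Pd^0.44·e^(0.046·RH+f) = 2.866 μm/a
  Cl⁻ term: 0.0175·642.6^0.57·exp(0.008·79+0.085·3.1) = 1.708
  r_corr = 2.866 + 1.708 = 4.574 μm/a
copper: temperature factor f = +0.126·(-6.9) = -0.8694
  SO₂ term: 0.0053·101.2^0.26·exp(0.059·79-0.8694) = 0.7804
  Sd branch = 0.01025·Sd^0.27·e^(0.036·RH+0.049·T) = 1.175 μm/a
  r_corr = 0.7804 + 1.175 = 1.955 μm/a
Ordering by μm/a: zinc (4.57) > copper (1.96)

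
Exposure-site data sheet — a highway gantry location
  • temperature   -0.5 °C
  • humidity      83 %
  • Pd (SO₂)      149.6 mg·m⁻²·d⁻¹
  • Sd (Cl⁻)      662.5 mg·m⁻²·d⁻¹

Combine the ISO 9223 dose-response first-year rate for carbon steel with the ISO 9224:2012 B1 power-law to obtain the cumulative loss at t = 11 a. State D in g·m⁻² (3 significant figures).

D(11) = 3.11e+03 g·m⁻²

carbon steel: T≤10 °C ⇒ hinge +0.150·(-0.5−10) = -1.5750
  Pd branch = 1.77·Pd^0.52·e^(0.02·RH+f) = 26.05 μm/a
  Sd branch = 0.102·Sd^0.62·e^(0.033·RH+0.04·T) = 86.81 μm/a
  sum: 26.05 + 86.81 → r_corr = 112.9 μm/a
Power-law: D(11) = r_corr · 11^0.523
  D(11) = 112.9 × 11^0.523 = 112.9 × 3.505 = 395.6 μm
  Mass loss = 395.6 μm × 7.85 g/cm³ = 3105 g·m⁻²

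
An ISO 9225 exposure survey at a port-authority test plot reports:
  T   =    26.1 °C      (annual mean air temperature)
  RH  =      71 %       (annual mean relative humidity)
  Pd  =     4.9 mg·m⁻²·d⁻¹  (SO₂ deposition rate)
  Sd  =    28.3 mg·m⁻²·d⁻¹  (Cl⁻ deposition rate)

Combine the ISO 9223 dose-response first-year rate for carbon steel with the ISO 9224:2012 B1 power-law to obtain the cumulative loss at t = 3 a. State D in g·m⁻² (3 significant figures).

carbon steel: f(T) = -0.054·(T−10) [T>10 °C] = -0.8694
  Pd branch = 1.77·Pd^0.52·e^(0.02·RH+f) = 7.015 μm/a
  Sd branch = 0.102·Sd^0.62·e^(0.033·RH+0.04·T) = 23.97 μm/a
  sum: 7.015 + 23.97 → r_corr = 30.98 μm/a
ISO 9224: D(t) = r_corr · t^b with b = 0.523 (carbon steel, B1)
  D(3) = 30.98 × 3^0.523 = 30.98 × 1.776 = 55.04 μm
  Mass loss = 55.04 μm × 7.85 g/cm³ = 432.1 g·m⁻²

D(3) = 432 g·m⁻²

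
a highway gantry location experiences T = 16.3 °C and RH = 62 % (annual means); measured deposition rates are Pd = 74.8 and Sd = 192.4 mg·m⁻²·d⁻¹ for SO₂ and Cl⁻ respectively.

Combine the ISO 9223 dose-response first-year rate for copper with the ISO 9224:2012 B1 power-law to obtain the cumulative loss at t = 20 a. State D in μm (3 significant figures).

copper: T>10 °C ⇒ hinge -0.080·(16.3−10) = -0.5040
  sulphur-dioxide contribution → 0.3813 μm/a
  chloride contribution → 0.8784 μm/a
  ⇒ r_corr(copper) = 1.26 μm/a
Long-term exponent b (ISO 9224 Table 2, B1) = 0.667
  D(20) = 1.26 × 20^0.667 = 1.26 × 7.375 = 9.29 μm

D(20) = 9.29 μm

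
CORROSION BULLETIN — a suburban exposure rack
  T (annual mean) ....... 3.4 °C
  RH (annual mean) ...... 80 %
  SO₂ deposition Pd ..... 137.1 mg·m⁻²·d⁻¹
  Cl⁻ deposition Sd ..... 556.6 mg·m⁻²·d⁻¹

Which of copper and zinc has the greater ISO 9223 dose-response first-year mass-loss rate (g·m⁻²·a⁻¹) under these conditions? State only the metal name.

copper: T≤10 °C ⇒ hinge +0.126·(3.4−10) = -0.8316
  SO₂ term: 0.0053·137.1^0.26·exp(0.059·80-0.8316) = 0.9303
  Sd branch = 0.01025·Sd^0.27·e^(0.036·RH+0.049·T) = 1.189 μm/a
  sum: 0.9303 + 1.189 → r_corr = 2.119 μm/a
  mass loss = 2.119 μm/a × 8.96 g/cm³ = 18.99 g·m⁻²·a⁻¹
zinc: f(T) = +0.038·(T−10) [T≤10 °C] = -0.2508
  Pd branch = 0.0129·Pd^0.44·e^(0.046·RH+f) = 3.469 μm/a
  Sd branch = 0.0175·Sd^0.57·e^(0.008·RH+0.085·T) = 1.627 μm/a
  r_corr = 3.469 + 1.627 = 5.096 μm/a
  mass loss = 5.096 μm/a × 7.14 g/cm³ = 36.39 g·m⁻²·a⁻¹
Ordering by g·m⁻²·a⁻¹: zinc (36.4) > copper (19)

zinc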